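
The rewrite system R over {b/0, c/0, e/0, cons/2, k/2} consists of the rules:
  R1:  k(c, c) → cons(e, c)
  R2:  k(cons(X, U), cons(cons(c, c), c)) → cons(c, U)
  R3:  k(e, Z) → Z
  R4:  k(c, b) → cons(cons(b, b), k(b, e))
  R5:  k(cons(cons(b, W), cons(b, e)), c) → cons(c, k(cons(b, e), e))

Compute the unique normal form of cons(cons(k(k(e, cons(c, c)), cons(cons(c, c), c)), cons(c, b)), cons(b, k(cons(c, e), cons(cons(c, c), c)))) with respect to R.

cons(cons(cons(c, c), cons(c, b)), cons(b, cons(c, e)))

1. cons(cons(k(k(e, cons(c, c)), cons(cons(c, c), c)), cons(c, b)), cons(b, k(cons(c, e), cons(cons(c, c), c))))  →  cons(cons(k(cons(c, c), cons(cons(c, c), c)), cons(c, b)), cons(b, k(cons(c, e), cons(cons(c, c), c))))   [R3 at 1.1.1]
2. cons(cons(k(cons(c, c), cons(cons(c, c), c)), cons(c, b)), cons(b, k(cons(c, e), cons(cons(c, c), c))))  →  cons(cons(cons(c, c), cons(c, b)), cons(b, k(cons(c, e), cons(cons(c, c), c))))   [R2 at 1.1]
3. cons(cons(cons(c, c), cons(c, b)), cons(b, k(cons(c, e), cons(cons(c, c), c))))  →  cons(cons(cons(c, c), cons(c, b)), cons(b, cons(c, e)))   [R2 at 2.2]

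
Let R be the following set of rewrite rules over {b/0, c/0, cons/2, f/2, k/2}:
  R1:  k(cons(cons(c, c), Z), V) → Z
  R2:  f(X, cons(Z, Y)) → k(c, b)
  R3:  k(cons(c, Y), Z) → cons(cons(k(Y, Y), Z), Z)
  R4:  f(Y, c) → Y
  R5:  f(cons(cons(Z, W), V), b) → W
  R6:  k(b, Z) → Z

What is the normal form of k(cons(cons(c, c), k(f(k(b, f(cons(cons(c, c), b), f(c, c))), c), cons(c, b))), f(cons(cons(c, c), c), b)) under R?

1. k(cons(cons(c, c), k(f(k(b, f(cons(cons(c, c), b), f(c, c))), c), cons(c, b))), f(cons(cons(c, c), c), b))  →  k(f(k(b, f(cons(cons(c, c), b), f(c, c))), c), cons(c, b))   [R1 at ε]
2. k(f(k(b, f(cons(cons(c, c), b), f(c, c))), c), cons(c, b))  →  k(k(b, f(cons(cons(c, c), b), f(c, c))), cons(c, b))   [R4 at 1]
3. k(k(b, f(cons(cons(c, c), b), f(c, c))), cons(c, b))  →  k(f(cons(cons(c, c), b), f(c, c)), cons(c, b))   [R6 at 1]
4. k(f(cons(cons(c, c), b), f(c, c)), cons(c, b))  →  k(f(cons(cons(c, c), b), c), cons(c, b))   [R4 at 1.2]
5. k(f(cons(cons(c, c), b), c), cons(c, b))  →  k(cons(cons(c, c), b), cons(c, b))   [R4 at 1]
6. k(cons(cons(c, c), b), cons(c, b))  →  b   [R1 at ε]

b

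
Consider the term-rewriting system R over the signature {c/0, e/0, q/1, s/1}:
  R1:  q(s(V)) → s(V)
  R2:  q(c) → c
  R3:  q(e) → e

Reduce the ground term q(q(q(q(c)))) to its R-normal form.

c

1. q(q(q(q(c))))  →  q(q(q(c)))   [R2 at 1.1.1]
2. q(q(q(c)))  →  q(q(c))   [R2 at 1.1]
3. q(q(c))  →  q(c)   [R2 at 1]
4. q(c)  →  c   [R2 at ε]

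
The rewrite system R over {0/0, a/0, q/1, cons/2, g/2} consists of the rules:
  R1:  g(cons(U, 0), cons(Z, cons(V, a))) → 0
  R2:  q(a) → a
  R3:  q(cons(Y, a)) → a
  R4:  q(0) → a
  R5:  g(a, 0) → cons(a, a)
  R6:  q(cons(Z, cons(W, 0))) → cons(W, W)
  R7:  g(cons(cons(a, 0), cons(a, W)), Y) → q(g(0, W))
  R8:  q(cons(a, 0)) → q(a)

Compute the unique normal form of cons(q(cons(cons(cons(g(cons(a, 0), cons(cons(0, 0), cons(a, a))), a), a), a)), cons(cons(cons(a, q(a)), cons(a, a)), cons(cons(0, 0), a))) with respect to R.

cons(a, cons(cons(cons(a, a), cons(a, a)), cons(cons(0, 0), a)))

1. cons(q(cons(cons(cons(g(cons(a, 0), cons(cons(0, 0), cons(a, a))), a), a), a)), cons(cons(cons(a, q(a)), cons(a, a)), cons(cons(0, 0), a)))  →  cons(a, cons(cons(cons(a, q(a)), cons(a, a)), cons(cons(0, 0), a)))   [R3 at 1]
2. cons(a, cons(cons(cons(a, q(a)), cons(a, a)), cons(cons(0, 0), a)))  →  cons(a, cons(cons(cons(a, a), cons(a, a)), cons(cons(0, 0), a)))   [R2 at 2.1.1.2]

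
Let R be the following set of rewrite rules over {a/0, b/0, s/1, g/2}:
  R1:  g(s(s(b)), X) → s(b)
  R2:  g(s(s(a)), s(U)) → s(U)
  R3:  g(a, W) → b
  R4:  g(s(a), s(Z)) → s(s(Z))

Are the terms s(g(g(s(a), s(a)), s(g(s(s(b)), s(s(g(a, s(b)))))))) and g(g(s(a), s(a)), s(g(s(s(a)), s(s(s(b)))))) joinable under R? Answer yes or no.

Reduce t₁ = s(g(g(s(a), s(a)), s(g(s(s(b)), s(s(g(a, s(b)))))))):
1. s(g(g(s(a), s(a)), s(g(s(s(b)), s(s(g(a, s(b))))))))  →  s(g(s(s(a)), s(g(s(s(b)), s(s(g(a, s(b))))))))   [R4 at 1.1]
2. s(g(s(s(a)), s(g(s(s(b)), s(s(g(a, s(b))))))))  →  s(s(g(s(s(b)), s(s(g(a, s(b)))))))   [R2 at 1]
3. s(s(g(s(s(b)), s(s(g(a, s(b)))))))  →  s(s(s(b)))   [R1 at 1.1]

Reduce t₂ = g(g(s(a), s(a)), s(g(s(s(a)), s(s(s(b)))))):
1. g(g(s(a), s(a)), s(g(s(s(a)), s(s(s(b))))))  →  g(s(s(a)), s(g(s(s(a)), s(s(s(b))))))   [R4 at 1]
2. g(s(s(a)), s(g(s(s(a)), s(s(s(b))))))  →  s(g(s(s(a)), s(s(s(b)))))   [R2 at ε]
3. s(g(s(s(a)), s(s(s(b)))))  →  s(s(s(s(b))))   [R2 at 1]

no — NF(t₁) = s(s(s(b))), NF(t₂) = s(s(s(s(b))))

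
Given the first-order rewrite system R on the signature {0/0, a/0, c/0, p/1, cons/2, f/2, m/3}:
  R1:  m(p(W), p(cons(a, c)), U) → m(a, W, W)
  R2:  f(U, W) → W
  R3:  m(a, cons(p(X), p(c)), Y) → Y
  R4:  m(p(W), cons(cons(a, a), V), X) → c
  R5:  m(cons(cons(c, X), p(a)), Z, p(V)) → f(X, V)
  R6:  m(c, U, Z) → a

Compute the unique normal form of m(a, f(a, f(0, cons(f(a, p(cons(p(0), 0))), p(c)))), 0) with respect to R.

0

1. m(a, f(a, f(0, cons(f(a, p(cons(p(0), 0))), p(c)))), 0)  →  m(a, f(0, cons(f(a, p(cons(p(0), 0))), p(c))), 0)   [R2 at 2]
2. m(a, f(0, cons(f(a, p(cons(p(0), 0))), p(c))), 0)  →  m(a, cons(f(a, p(cons(p(0), 0))), p(c)), 0)   [R2 at 2]
3. m(a, cons(f(a, p(cons(p(0), 0))), p(c)), 0)  →  m(a, cons(p(cons(p(0), 0)), p(c)), 0)   [R2 at 2.1]
4. m(a, cons(p(cons(p(0), 0)), p(c)), 0)  →  0   [R3 at ε]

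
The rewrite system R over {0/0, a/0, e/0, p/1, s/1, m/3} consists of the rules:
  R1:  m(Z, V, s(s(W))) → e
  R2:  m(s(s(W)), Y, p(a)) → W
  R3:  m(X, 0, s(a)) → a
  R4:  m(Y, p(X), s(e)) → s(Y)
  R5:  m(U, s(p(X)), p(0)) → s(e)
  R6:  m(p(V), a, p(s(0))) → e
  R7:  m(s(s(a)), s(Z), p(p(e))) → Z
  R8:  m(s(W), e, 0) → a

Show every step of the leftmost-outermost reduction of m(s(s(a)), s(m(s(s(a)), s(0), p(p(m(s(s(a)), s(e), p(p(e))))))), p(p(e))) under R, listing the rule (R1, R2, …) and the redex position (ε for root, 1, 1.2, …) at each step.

0

1. m(s(s(a)), s(m(s(s(a)), s(0), p(p(m(s(s(a)), s(e), p(p(e))))))), p(p(e)))  →  m(s(s(a)), s(0), p(p(m(s(s(a)), s(e), p(p(e))))))   [R7 at ε]
2. m(s(s(a)), s(0), p(p(m(s(s(a)), s(e), p(p(e))))))  →  m(s(s(a)), s(0), p(p(e)))   [R7 at 3.1.1]
3. m(s(s(a)), s(0), p(p(e)))  →  0   [R7 at ε]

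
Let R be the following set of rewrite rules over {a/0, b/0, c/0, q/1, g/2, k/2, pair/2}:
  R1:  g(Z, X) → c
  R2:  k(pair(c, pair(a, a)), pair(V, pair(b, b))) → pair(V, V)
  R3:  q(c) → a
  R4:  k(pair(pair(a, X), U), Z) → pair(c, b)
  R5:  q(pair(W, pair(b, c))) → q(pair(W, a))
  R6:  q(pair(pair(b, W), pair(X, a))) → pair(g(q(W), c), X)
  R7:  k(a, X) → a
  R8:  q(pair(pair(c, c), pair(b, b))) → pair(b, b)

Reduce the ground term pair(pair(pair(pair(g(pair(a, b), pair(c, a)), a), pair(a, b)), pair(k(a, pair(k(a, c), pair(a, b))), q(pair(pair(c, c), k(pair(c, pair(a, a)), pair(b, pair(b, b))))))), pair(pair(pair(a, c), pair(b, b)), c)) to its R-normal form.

1. pair(pair(pair(pair(g(pair(a, b), pair(c, a)), a), pair(a, b)), pair(k(a, pair(k(a, c), pair(a, b))), q(pair(pair(c, c), k(pair(c, pair(a, a)), pair(b, pair(b, b))))))), pair(pair(pair(a, c), pair(b, b)), c))  →  pair(pair(pair(pair(c, a), pair(a, b)), pair(k(a, pair(k(a, c), pair(a, b))), q(pair(pair(c, c), k(pair(c, pair(a, a)), pair(b, pair(b, b))))))), pair(pair(pair(a, c), pair(b, b)), c))   [R1 at 1.1.1.1]
2. pair(pair(pair(pair(c, a), pair(a, b)), pair(k(a, pair(k(a, c), pair(a, b))), q(pair(pair(c, c), k(pair(c, pair(a, a)), pair(b, pair(b, b))))))), pair(pair(pair(a, c), pair(b, b)), c))  →  pair(pair(pair(pair(c, a), pair(a, b)), pair(a, q(pair(pair(c, c), k(pair(c, pair(a, a)), pair(b, pair(b, b))))))), pair(pair(pair(a, c), pair(b, b)), c))   [R7 at 1.2.1]
3. pair(pair(pair(pair(c, a), pair(a, b)), pair(a, q(pair(pair(c, c), k(pair(c, pair(a, a)), pair(b, pair(b, b))))))), pair(pair(pair(a, c), pair(b, b)), c))  →  pair(pair(pair(pair(c, a), pair(a, b)), pair(a, q(pair(pair(c, c), pair(b, b))))), pair(pair(pair(a, c), pair(b, b)), c))   [R2 at 1.2.2.1.2]
4. pair(pair(pair(pair(c, a), pair(a, b)), pair(a, q(pair(pair(c, c), pair(b, b))))), pair(pair(pair(a, c), pair(b, b)), c))  →  pair(pair(pair(pair(c, a), pair(a, b)), pair(a, pair(b, b))), pair(pair(pair(a, c), pair(b, b)), c))   [R8 at 1.2.2]

pair(pair(pair(pair(c, a), pair(a, b)), pair(a, pair(b, b))), pair(pair(pair(a, c), pair(b, b)), c))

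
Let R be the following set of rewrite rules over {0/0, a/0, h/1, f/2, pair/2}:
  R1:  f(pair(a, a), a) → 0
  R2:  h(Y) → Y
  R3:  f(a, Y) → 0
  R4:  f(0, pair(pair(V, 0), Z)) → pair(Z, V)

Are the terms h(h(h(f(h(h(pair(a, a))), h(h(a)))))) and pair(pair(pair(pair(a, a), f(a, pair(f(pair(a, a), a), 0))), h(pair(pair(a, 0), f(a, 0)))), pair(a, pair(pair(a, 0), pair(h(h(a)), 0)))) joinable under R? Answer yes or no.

no — NF(t₁) = 0, NF(t₂) = pair(pair(pair(pair(a, a), 0), pair(pair(a, 0), 0)), pair(a, pair(pair(a, 0), pair(a, 0))))

Reduce t₁ = h(h(h(f(h(h(pair(a, a))), h(h(a)))))):
1. h(h(h(f(h(h(pair(a, a))), h(h(a))))))  →  h(h(f(h(h(pair(a, a))), h(h(a)))))   [R2 at ε]
2. h(h(f(h(h(pair(a, a))), h(h(a)))))  →  h(f(h(h(pair(a, a))), h(h(a))))   [R2 at ε]
3. h(f(h(h(pair(a, a))), h(h(a))))  →  f(h(h(pair(a, a))), h(h(a)))   [R2 at ε]
4. f(h(h(pair(a, a))), h(h(a)))  →  f(h(pair(a, a)), h(h(a)))   [R2 at 1]
5. f(h(pair(a, a)), h(h(a)))  →  f(pair(a, a), h(h(a)))   [R2 at 1]
6. f(pair(a, a), h(h(a)))  →  f(pair(a, a), h(a))   [R2 at 2]
7. f(pair(a, a), h(a))  →  f(pair(a, a), a)   [R2 at 2]
8. f(pair(a, a), a)  →  0   [R1 at ε]

Reduce t₂ = pair(pair(pair(pair(a, a), f(a, pair(f(pair(a, a), a), 0))), h(pair(pair(a, 0), f(a, 0)))), pair(a, pair(pair(a, 0), pair(h(h(a)), 0)))):
1. pair(pair(pair(pair(a, a), f(a, pair(f(pair(a, a), a), 0))), h(pair(pair(a, 0), f(a, 0)))), pair(a, pair(pair(a, 0), pair(h(h(a)), 0))))  →  pair(pair(pair(pair(a, a), 0), h(pair(pair(a, 0), f(a, 0)))), pair(a, pair(pair(a, 0), pair(h(h(a)), 0))))   [R3 at 1.1.2]
2. pair(pair(pair(pair(a, a), 0), h(pair(pair(a, 0), f(a, 0)))), pair(a, pair(pair(a, 0), pair(h(h(a)), 0))))  →  pair(pair(pair(pair(a, a), 0), pair(pair(a, 0), f(a, 0))), pair(a, pair(pair(a, 0), pair(h(h(a)), 0))))   [R2 at 1.2]
3. pair(pair(pair(pair(a, a), 0), pair(pair(a, 0), f(a, 0))), pair(a, pair(pair(a, 0), pair(h(h(a)), 0))))  →  pair(pair(pair(pair(a, a), 0), pair(pair(a, 0), 0)), pair(a, pair(pair(a, 0), pair(h(h(a)), 0))))   [R3 at 1.2.2]
4. pair(pair(pair(pair(a, a), 0), pair(pair(a, 0), 0)), pair(a, pair(pair(a, 0), pair(h(h(a)), 0))))  →  pair(pair(pair(pair(a, a), 0), pair(pair(a, 0), 0)), pair(a, pair(pair(a, 0), pair(h(a), 0))))   [R2 at 2.2.2.1]
5. pair(pair(pair(pair(a, a), 0), pair(pair(a, 0), 0)), pair(a, pair(pair(a, 0), pair(h(a), 0))))  →  pair(pair(pair(pair(a, a), 0), pair(pair(a, 0), 0)), pair(a, pair(pair(a, 0), pair(a, 0))))   [R2 at 2.2.2.1]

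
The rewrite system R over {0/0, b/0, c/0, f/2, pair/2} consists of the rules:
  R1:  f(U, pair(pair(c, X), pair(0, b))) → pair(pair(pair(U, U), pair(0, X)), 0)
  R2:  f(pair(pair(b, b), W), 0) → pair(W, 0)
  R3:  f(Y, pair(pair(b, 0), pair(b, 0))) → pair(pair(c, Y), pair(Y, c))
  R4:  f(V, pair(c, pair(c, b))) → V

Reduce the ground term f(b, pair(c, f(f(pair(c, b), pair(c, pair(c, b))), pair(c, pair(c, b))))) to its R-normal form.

1. f(b, pair(c, f(f(pair(c, b), pair(c, pair(c, b))), pair(c, pair(c, b)))))  →  f(b, pair(c, f(pair(c, b), pair(c, pair(c, b)))))   [R4 at 2.2]
2. f(b, pair(c, f(pair(c, b), pair(c, pair(c, b)))))  →  f(b, pair(c, pair(c, b)))   [R4 at 2.2]
3. f(b, pair(c, pair(c, b)))  →  b   [R4 at ε]

b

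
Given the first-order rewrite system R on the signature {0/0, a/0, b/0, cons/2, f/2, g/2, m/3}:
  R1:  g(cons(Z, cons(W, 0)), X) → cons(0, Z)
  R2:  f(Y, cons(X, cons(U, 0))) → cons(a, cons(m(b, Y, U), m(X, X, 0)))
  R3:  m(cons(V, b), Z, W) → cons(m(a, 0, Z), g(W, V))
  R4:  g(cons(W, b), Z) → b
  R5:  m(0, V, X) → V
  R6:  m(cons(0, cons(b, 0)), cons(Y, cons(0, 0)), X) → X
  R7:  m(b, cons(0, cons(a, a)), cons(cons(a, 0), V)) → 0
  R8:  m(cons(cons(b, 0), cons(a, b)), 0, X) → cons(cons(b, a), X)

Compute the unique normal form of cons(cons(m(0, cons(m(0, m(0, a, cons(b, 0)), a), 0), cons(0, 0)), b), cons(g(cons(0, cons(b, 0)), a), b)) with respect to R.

cons(cons(cons(a, 0), b), cons(cons(0, 0), b))

1. cons(cons(m(0, cons(m(0, m(0, a, cons(b, 0)), a), 0), cons(0, 0)), b), cons(g(cons(0, cons(b, 0)), a), b))  →  cons(cons(cons(m(0, m(0, a, cons(b, 0)), a), 0), b), cons(g(cons(0, cons(b, 0)), a), b))   [R5 at 1.1]
2. cons(cons(cons(m(0, m(0, a, cons(b, 0)), a), 0), b), cons(g(cons(0, cons(b, 0)), a), b))  →  cons(cons(cons(m(0, a, cons(b, 0)), 0), b), cons(g(cons(0, cons(b, 0)), a), b))   [R5 at 1.1.1]
3. cons(cons(cons(m(0, a, cons(b, 0)), 0), b), cons(g(cons(0, cons(b, 0)), a), b))  →  cons(cons(cons(a, 0), b), cons(g(cons(0, cons(b, 0)), a), b))   [R5 at 1.1.1]
4. cons(cons(cons(a, 0), b), cons(g(cons(0, cons(b, 0)), a), b))  →  cons(cons(cons(a, 0), b), cons(cons(0, 0), b))   [R1 at 2.1]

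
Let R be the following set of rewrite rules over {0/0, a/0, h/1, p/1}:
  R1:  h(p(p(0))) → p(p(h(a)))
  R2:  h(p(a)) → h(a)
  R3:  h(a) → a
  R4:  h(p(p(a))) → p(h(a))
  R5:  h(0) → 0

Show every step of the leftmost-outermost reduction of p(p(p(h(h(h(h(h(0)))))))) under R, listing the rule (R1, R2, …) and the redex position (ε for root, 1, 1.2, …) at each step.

1. p(p(p(h(h(h(h(h(0))))))))  →  p(p(p(h(h(h(h(0)))))))   [R5 at 1.1.1.1.1.1.1]
2. p(p(p(h(h(h(h(0)))))))  →  p(p(p(h(h(h(0))))))   [R5 at 1.1.1.1.1.1]
3. p(p(p(h(h(h(0))))))  →  p(p(p(h(h(0)))))   [R5 at 1.1.1.1.1]
4. p(p(p(h(h(0)))))  →  p(p(p(h(0))))   [R5 at 1.1.1.1]
5. p(p(p(h(0))))  →  p(p(p(0)))   [R5 at 1.1.1]

p(p(p(0)))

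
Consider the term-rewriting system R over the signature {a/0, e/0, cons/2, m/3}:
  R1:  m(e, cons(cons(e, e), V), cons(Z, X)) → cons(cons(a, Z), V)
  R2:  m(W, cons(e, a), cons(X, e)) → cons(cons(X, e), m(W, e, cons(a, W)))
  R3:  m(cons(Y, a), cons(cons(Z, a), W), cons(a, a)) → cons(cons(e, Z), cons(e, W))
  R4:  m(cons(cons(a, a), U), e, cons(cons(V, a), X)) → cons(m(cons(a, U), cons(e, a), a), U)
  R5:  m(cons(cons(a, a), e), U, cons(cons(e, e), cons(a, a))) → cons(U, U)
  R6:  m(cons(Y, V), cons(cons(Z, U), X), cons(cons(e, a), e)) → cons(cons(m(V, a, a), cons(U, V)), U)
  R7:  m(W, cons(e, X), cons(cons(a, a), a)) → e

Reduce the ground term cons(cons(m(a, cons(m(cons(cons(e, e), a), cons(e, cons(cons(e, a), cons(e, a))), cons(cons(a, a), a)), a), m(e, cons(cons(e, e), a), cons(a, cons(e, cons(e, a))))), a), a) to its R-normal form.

cons(cons(e, a), a)

1. cons(cons(m(a, cons(m(cons(cons(e, e), a), cons(e, cons(cons(e, a), cons(e, a))), cons(cons(a, a), a)), a), m(e, cons(cons(e, e), a), cons(a, cons(e, cons(e, a))))), a), a)  →  cons(cons(m(a, cons(e, a), m(e, cons(cons(e, e), a), cons(a, cons(e, cons(e, a))))), a), a)   [R7 at 1.1.2.1]
2. cons(cons(m(a, cons(e, a), m(e, cons(cons(e, e), a), cons(a, cons(e, cons(e, a))))), a), a)  →  cons(cons(m(a, cons(e, a), cons(cons(a, a), a)), a), a)   [R1 at 1.1.3]
3. cons(cons(m(a, cons(e, a), cons(cons(a, a), a)), a), a)  →  cons(cons(e, a), a)   [R7 at 1.1]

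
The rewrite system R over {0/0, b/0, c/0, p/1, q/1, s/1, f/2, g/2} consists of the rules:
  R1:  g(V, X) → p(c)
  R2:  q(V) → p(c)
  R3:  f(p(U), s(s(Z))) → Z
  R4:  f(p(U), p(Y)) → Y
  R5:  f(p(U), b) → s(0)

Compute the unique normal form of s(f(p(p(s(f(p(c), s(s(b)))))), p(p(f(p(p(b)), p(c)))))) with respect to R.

s(p(c))

1. s(f(p(p(s(f(p(c), s(s(b)))))), p(p(f(p(p(b)), p(c))))))  →  s(p(f(p(p(b)), p(c))))   [R4 at 1]
2. s(p(f(p(p(b)), p(c))))  →  s(p(c))   [R4 at 1.1]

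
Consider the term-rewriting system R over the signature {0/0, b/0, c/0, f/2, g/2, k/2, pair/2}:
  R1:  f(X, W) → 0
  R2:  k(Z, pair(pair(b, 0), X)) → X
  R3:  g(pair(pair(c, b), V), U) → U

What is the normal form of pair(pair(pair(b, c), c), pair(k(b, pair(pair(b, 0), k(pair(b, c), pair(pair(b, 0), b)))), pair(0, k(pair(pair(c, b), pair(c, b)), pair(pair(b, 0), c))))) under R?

pair(pair(pair(b, c), c), pair(b, pair(0, c)))

1. pair(pair(pair(b, c), c), pair(k(b, pair(pair(b, 0), k(pair(b, c), pair(pair(b, 0), b)))), pair(0, k(pair(pair(c, b), pair(c, b)), pair(pair(b, 0), c)))))  →  pair(pair(pair(b, c), c), pair(k(pair(b, c), pair(pair(b, 0), b)), pair(0, k(pair(pair(c, b), pair(c, b)), pair(pair(b, 0), c)))))   [R2 at 2.1]
2. pair(pair(pair(b, c), c), pair(k(pair(b, c), pair(pair(b, 0), b)), pair(0, k(pair(pair(c, b), pair(c, b)), pair(pair(b, 0), c)))))  →  pair(pair(pair(b, c), c), pair(b, pair(0, k(pair(pair(c, b), pair(c, b)), pair(pair(b, 0), c)))))   [R2 at 2.1]
3. pair(pair(pair(b, c), c), pair(b, pair(0, k(pair(pair(c, b), pair(c, b)), pair(pair(b, 0), c)))))  →  pair(pair(pair(b, c), c), pair(b, pair(0, c)))   [R2 at 2.2.2]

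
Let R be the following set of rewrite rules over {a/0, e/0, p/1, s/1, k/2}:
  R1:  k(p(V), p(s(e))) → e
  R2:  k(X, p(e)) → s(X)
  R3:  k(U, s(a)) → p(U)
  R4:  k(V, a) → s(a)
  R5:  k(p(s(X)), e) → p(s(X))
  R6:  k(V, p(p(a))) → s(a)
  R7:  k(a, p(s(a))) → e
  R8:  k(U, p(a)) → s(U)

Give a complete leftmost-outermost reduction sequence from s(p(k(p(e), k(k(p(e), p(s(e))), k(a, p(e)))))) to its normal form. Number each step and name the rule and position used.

s(p(s(p(e))))

1. s(p(k(p(e), k(k(p(e), p(s(e))), k(a, p(e))))))  →  s(p(k(p(e), k(e, k(a, p(e))))))   [R1 at 1.1.2.1]
2. s(p(k(p(e), k(e, k(a, p(e))))))  →  s(p(k(p(e), k(e, s(a)))))   [R2 at 1.1.2.2]
3. s(p(k(p(e), k(e, s(a)))))  →  s(p(k(p(e), p(e))))   [R3 at 1.1.2]
4. s(p(k(p(e), p(e))))  →  s(p(s(p(e))))   [R2 at 1.1]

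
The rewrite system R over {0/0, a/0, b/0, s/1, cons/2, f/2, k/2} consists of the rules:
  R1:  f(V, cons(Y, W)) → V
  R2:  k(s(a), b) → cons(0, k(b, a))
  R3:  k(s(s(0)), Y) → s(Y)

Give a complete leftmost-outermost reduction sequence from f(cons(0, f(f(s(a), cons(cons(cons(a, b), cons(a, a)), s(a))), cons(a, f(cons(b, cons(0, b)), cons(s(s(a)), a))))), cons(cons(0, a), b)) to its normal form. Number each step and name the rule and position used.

1. f(cons(0, f(f(s(a), cons(cons(cons(a, b), cons(a, a)), s(a))), cons(a, f(cons(b, cons(0, b)), cons(s(s(a)), a))))), cons(cons(0, a), b))  →  cons(0, f(f(s(a), cons(cons(cons(a, b), cons(a, a)), s(a))), cons(a, f(cons(b, cons(0, b)), cons(s(s(a)), a)))))   [R1 at ε]
2. cons(0, f(f(s(a), cons(cons(cons(a, b), cons(a, a)), s(a))), cons(a, f(cons(b, cons(0, b)), cons(s(s(a)), a)))))  →  cons(0, f(s(a), cons(cons(cons(a, b), cons(a, a)), s(a))))   [R1 at 2]
3. cons(0, f(s(a), cons(cons(cons(a, b), cons(a, a)), s(a))))  →  cons(0, s(a))   [R1 at 2]

cons(0, s(a))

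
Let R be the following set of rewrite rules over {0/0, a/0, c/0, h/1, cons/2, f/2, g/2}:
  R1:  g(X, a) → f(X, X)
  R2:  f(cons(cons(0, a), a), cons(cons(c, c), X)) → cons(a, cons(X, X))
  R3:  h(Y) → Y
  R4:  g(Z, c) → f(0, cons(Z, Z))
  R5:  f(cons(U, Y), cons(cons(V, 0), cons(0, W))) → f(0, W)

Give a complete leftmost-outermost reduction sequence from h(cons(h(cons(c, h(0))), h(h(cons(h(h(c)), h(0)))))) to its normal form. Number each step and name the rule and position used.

1. h(cons(h(cons(c, h(0))), h(h(cons(h(h(c)), h(0))))))  →  cons(h(cons(c, h(0))), h(h(cons(h(h(c)), h(0)))))   [R3 at ε]
2. cons(h(cons(c, h(0))), h(h(cons(h(h(c)), h(0)))))  →  cons(cons(c, h(0)), h(h(cons(h(h(c)), h(0)))))   [R3 at 1]
3. cons(cons(c, h(0)), h(h(cons(h(h(c)), h(0)))))  →  cons(cons(c, 0), h(h(cons(h(h(c)), h(0)))))   [R3 at 1.2]
4. cons(cons(c, 0), h(h(cons(h(h(c)), h(0)))))  →  cons(cons(c, 0), h(cons(h(h(c)), h(0))))   [R3 at 2]
5. cons(cons(c, 0), h(cons(h(h(c)), h(0))))  →  cons(cons(c, 0), cons(h(h(c)), h(0)))   [R3 at 2]
6. cons(cons(c, 0), cons(h(h(c)), h(0)))  →  cons(cons(c, 0), cons(h(c), h(0)))   [R3 at 2.1]
7. cons(cons(c, 0), cons(h(c), h(0)))  →  cons(cons(c, 0), cons(c, h(0)))   [R3 at 2.1]
8. cons(cons(c, 0), cons(c, h(0)))  →  cons(cons(c, 0), cons(c, 0))   [R3 at 2.2]

cons(cons(c, 0), cons(c, 0))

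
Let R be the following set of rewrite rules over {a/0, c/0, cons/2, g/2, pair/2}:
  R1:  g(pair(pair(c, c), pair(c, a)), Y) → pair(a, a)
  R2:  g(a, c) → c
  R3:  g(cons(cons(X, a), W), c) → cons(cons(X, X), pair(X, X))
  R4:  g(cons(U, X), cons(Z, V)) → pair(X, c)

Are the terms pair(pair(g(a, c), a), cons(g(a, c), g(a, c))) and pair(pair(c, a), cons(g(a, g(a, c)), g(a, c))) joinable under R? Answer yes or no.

yes — NF(t₁) = pair(pair(c, a), cons(c, c)), NF(t₂) = pair(pair(c, a), cons(c, c))

Reduce t₁ = pair(pair(g(a, c), a), cons(g(a, c), g(a, c))):
1. pair(pair(g(a, c), a), cons(g(a, c), g(a, c)))  →  pair(pair(c, a), cons(g(a, c), g(a, c)))   [R2 at 1.1]
2. pair(pair(c, a), cons(g(a, c), g(a, c)))  →  pair(pair(c, a), cons(c, g(a, c)))   [R2 at 2.1]
3. pair(pair(c, a), cons(c, g(a, c)))  →  pair(pair(c, a), cons(c, c))   [R2 at 2.2]

Reduce t₂ = pair(pair(c, a), cons(g(a, g(a, c)), g(a, c))):
1. pair(pair(c, a), cons(g(a, g(a, c)), g(a, c)))  →  pair(pair(c, a), cons(g(a, c), g(a, c)))   [R2 at 2.1.2]
2. pair(pair(c, a), cons(g(a, c), g(a, c)))  →  pair(pair(c, a), cons(c, g(a, c)))   [R2 at 2.1]
3. pair(pair(c, a), cons(c, g(a, c)))  →  pair(pair(c, a), cons(c, c))   [R2 at 2.2]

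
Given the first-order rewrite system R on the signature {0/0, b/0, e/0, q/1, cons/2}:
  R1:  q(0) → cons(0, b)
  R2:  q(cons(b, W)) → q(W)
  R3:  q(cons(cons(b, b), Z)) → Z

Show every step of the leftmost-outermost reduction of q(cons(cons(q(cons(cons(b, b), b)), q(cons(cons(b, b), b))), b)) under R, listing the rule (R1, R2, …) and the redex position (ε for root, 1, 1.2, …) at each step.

b

1. q(cons(cons(q(cons(cons(b, b), b)), q(cons(cons(b, b), b))), b))  →  q(cons(cons(b, q(cons(cons(b, b), b))), b))   [R3 at 1.1.1]
2. q(cons(cons(b, q(cons(cons(b, b), b))), b))  →  q(cons(cons(b, b), b))   [R3 at 1.1.2]
3. q(cons(cons(b, b), b))  →  b   [R3 at ε]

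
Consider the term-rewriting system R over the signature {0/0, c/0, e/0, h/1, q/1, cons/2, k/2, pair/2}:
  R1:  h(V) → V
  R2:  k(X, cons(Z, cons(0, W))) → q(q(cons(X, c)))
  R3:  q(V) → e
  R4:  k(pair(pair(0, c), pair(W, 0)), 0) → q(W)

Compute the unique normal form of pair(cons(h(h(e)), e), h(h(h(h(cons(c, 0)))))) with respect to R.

pair(cons(e, e), cons(c, 0))

1. pair(cons(h(h(e)), e), h(h(h(h(cons(c, 0))))))  →  pair(cons(h(e), e), h(h(h(h(cons(c, 0))))))   [R1 at 1.1]
2. pair(cons(h(e), e), h(h(h(h(cons(c, 0))))))  →  pair(cons(e, e), h(h(h(h(cons(c, 0))))))   [R1 at 1.1]
3. pair(cons(e, e), h(h(h(h(cons(c, 0))))))  →  pair(cons(e, e), h(h(h(cons(c, 0)))))   [R1 at 2]
4. pair(cons(e, e), h(h(h(cons(c, 0)))))  →  pair(cons(e, e), h(h(cons(c, 0))))   [R1 at 2]
5. pair(cons(e, e), h(h(cons(c, 0))))  →  pair(cons(e, e), h(cons(c, 0)))   [R1 at 2]
6. pair(cons(e, e), h(cons(c, 0)))  →  pair(cons(e, e), cons(c, 0))   [R1 at 2]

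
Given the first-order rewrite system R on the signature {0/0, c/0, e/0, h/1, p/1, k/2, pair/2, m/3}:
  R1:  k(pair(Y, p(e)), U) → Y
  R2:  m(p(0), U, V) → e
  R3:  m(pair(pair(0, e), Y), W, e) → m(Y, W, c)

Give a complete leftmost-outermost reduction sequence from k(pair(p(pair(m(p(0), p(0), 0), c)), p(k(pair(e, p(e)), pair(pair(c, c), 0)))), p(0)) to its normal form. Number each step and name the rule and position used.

1. k(pair(p(pair(m(p(0), p(0), 0), c)), p(k(pair(e, p(e)), pair(pair(c, c), 0)))), p(0))  →  k(pair(p(pair(e, c)), p(k(pair(e, p(e)), pair(pair(c, c), 0)))), p(0))   [R2 at 1.1.1.1]
2. k(pair(p(pair(e, c)), p(k(pair(e, p(e)), pair(pair(c, c), 0)))), p(0))  →  k(pair(p(pair(e, c)), p(e)), p(0))   [R1 at 1.2.1]
3. k(pair(p(pair(e, c)), p(e)), p(0))  →  p(pair(e, c))   [R1 at ε]

p(pair(e, c))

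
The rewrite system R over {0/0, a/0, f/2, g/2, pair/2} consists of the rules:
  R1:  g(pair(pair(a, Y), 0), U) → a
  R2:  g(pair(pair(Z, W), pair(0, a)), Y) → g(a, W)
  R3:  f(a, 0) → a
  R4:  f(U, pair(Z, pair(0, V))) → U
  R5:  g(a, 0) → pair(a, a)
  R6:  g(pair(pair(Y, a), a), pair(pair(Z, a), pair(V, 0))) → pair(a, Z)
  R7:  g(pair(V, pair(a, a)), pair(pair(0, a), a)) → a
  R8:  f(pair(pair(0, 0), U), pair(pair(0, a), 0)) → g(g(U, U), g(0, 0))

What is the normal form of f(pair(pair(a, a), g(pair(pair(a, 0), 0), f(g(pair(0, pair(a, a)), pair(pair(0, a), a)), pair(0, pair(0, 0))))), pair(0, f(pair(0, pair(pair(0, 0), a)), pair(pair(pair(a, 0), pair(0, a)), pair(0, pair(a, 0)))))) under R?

1. f(pair(pair(a, a), g(pair(pair(a, 0), 0), f(g(pair(0, pair(a, a)), pair(pair(0, a), a)), pair(0, pair(0, 0))))), pair(0, f(pair(0, pair(pair(0, 0), a)), pair(pair(pair(a, 0), pair(0, a)), pair(0, pair(a, 0))))))  →  f(pair(pair(a, a), a), pair(0, f(pair(0, pair(pair(0, 0), a)), pair(pair(pair(a, 0), pair(0, a)), pair(0, pair(a, 0))))))   [R1 at 1.2]
2. f(pair(pair(a, a), a), pair(0, f(pair(0, pair(pair(0, 0), a)), pair(pair(pair(a, 0), pair(0, a)), pair(0, pair(a, 0))))))  →  f(pair(pair(a, a), a), pair(0, pair(0, pair(pair(0, 0), a))))   [R4 at 2.2]
3. f(pair(pair(a, a), a), pair(0, pair(0, pair(pair(0, 0), a))))  →  pair(pair(a, a), a)   [R4 at ε]

pair(pair(a, a), a)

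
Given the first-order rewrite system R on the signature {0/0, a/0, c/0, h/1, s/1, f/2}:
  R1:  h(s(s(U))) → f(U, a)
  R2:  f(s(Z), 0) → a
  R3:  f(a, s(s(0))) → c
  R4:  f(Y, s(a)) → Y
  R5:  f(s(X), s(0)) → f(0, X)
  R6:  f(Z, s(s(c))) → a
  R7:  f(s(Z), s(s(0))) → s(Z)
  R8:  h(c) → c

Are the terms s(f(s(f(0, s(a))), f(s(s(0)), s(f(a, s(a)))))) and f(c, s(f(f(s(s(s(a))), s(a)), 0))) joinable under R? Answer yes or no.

no — NF(t₁) = s(s(0)), NF(t₂) = c

Reduce t₁ = s(f(s(f(0, s(a))), f(s(s(0)), s(f(a, s(a)))))):
1. s(f(s(f(0, s(a))), f(s(s(0)), s(f(a, s(a))))))  →  s(f(s(0), f(s(s(0)), s(f(a, s(a))))))   [R4 at 1.1.1]
2. s(f(s(0), f(s(s(0)), s(f(a, s(a))))))  →  s(f(s(0), f(s(s(0)), s(a))))   [R4 at 1.2.2.1]
3. s(f(s(0), f(s(s(0)), s(a))))  →  s(f(s(0), s(s(0))))   [R4 at 1.2]
4. s(f(s(0), s(s(0))))  →  s(s(0))   [R7 at 1]

Reduce t₂ = f(c, s(f(f(s(s(s(a))), s(a)), 0))):
1. f(c, s(f(f(s(s(s(a))), s(a)), 0)))  →  f(c, s(f(s(s(s(a))), 0)))   [R4 at 2.1.1]
2. f(c, s(f(s(s(s(a))), 0)))  →  f(c, s(a))   [R2 at 2.1]
3. f(c, s(a))  →  c   [R4 at ε]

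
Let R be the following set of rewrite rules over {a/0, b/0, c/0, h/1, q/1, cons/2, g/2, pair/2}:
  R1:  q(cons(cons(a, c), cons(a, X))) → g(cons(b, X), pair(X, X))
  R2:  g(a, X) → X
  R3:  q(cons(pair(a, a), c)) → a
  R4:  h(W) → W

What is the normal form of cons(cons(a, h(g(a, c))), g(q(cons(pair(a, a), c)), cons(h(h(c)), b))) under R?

cons(cons(a, c), cons(c, b))

1. cons(cons(a, h(g(a, c))), g(q(cons(pair(a, a), c)), cons(h(h(c)), b)))  →  cons(cons(a, g(a, c)), g(q(cons(pair(a, a), c)), cons(h(h(c)), b)))   [R4 at 1.2]
2. cons(cons(a, g(a, c)), g(q(cons(pair(a, a), c)), cons(h(h(c)), b)))  →  cons(cons(a, c), g(q(cons(pair(a, a), c)), cons(h(h(c)), b)))   [R2 at 1.2]
3. cons(cons(a, c), g(q(cons(pair(a, a), c)), cons(h(h(c)), b)))  →  cons(cons(a, c), g(a, cons(h(h(c)), b)))   [R3 at 2.1]
4. cons(cons(a, c), g(a, cons(h(h(c)), b)))  →  cons(cons(a, c), cons(h(h(c)), b))   [R2 at 2]
5. cons(cons(a, c), cons(h(h(c)), b))  →  cons(cons(a, c), cons(h(c), b))   [R4 at 2.1]
6. cons(cons(a, c), cons(h(c), b))  →  cons(cons(a, c), cons(c, b))   [R4 at 2.1]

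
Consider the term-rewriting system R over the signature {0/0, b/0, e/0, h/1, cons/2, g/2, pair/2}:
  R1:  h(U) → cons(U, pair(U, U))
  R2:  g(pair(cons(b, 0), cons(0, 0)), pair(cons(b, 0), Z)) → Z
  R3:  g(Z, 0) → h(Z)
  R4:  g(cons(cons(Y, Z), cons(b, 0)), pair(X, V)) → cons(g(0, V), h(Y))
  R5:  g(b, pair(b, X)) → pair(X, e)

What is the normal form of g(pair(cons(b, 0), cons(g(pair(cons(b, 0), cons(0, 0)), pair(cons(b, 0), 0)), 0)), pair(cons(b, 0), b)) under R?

b

1. g(pair(cons(b, 0), cons(g(pair(cons(b, 0), cons(0, 0)), pair(cons(b, 0), 0)), 0)), pair(cons(b, 0), b))  →  g(pair(cons(b, 0), cons(0, 0)), pair(cons(b, 0), b))   [R2 at 1.2.1]
2. g(pair(cons(b, 0), cons(0, 0)), pair(cons(b, 0), b))  →  b   [R2 at ε]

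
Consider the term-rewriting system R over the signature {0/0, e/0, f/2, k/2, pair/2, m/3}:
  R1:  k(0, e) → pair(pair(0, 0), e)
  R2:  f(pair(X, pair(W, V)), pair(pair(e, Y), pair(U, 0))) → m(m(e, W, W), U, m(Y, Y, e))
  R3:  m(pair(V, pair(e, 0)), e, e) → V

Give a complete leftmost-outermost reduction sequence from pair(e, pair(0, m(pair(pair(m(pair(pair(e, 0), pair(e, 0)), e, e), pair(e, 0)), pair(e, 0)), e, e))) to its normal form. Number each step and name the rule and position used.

pair(e, pair(0, pair(pair(e, 0), pair(e, 0))))

1. pair(e, pair(0, m(pair(pair(m(pair(pair(e, 0), pair(e, 0)), e, e), pair(e, 0)), pair(e, 0)), e, e)))  →  pair(e, pair(0, pair(m(pair(pair(e, 0), pair(e, 0)), e, e), pair(e, 0))))   [R3 at 2.2]
2. pair(e, pair(0, pair(m(pair(pair(e, 0), pair(e, 0)), e, e), pair(e, 0))))  →  pair(e, pair(0, pair(pair(e, 0), pair(e, 0))))   [R3 at 2.2.1]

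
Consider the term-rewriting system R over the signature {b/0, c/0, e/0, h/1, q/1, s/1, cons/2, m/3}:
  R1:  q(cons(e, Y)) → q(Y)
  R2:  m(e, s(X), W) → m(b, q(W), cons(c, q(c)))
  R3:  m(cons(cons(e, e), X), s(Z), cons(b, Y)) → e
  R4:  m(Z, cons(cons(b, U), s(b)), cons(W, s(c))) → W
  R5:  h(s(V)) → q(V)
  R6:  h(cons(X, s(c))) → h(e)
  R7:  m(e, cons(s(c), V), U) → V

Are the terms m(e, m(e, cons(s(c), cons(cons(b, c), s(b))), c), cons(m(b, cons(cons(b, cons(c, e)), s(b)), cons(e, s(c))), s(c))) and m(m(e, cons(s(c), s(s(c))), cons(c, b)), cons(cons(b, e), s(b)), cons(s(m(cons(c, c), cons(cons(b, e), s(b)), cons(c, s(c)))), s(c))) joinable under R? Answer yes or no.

Reduce t₁ = m(e, m(e, cons(s(c), cons(cons(b, c), s(b))), c), cons(m(b, cons(cons(b, cons(c, e)), s(b)), cons(e, s(c))), s(c))):
1. m(e, m(e, cons(s(c), cons(cons(b, c), s(b))), c), cons(m(b, cons(cons(b, cons(c, e)), s(b)), cons(e, s(c))), s(c)))  →  m(e, cons(cons(b, c), s(b)), cons(m(b, cons(cons(b, cons(c, e)), s(b)), cons(e, s(c))), s(c)))   [R7 at 2]
2. m(e, cons(cons(b, c), s(b)), cons(m(b, cons(cons(b, cons(c, e)), s(b)), cons(e, s(c))), s(c)))  →  m(b, cons(cons(b, cons(c, e)), s(b)), cons(e, s(c)))   [R4 at ε]
3. m(b, cons(cons(b, cons(c, e)), s(b)), cons(e, s(c)))  →  e   [R4 at ε]

Reduce t₂ = m(m(e, cons(s(c), s(s(c))), cons(c, b)), cons(cons(b, e), s(b)), cons(s(m(cons(c, c), cons(cons(b, e), s(b)), cons(c, s(c)))), s(c))):
1. m(m(e, cons(s(c), s(s(c))), cons(c, b)), cons(cons(b, e), s(b)), cons(s(m(cons(c, c), cons(cons(b, e), s(b)), cons(c, s(c)))), s(c)))  →  s(m(cons(c, c), cons(cons(b, e), s(b)), cons(c, s(c))))   [R4 at ε]
2. s(m(cons(c, c), cons(cons(b, e), s(b)), cons(c, s(c))))  →  s(c)   [R4 at 1]

no — NF(t₁) = e, NF(t₂) = s(c)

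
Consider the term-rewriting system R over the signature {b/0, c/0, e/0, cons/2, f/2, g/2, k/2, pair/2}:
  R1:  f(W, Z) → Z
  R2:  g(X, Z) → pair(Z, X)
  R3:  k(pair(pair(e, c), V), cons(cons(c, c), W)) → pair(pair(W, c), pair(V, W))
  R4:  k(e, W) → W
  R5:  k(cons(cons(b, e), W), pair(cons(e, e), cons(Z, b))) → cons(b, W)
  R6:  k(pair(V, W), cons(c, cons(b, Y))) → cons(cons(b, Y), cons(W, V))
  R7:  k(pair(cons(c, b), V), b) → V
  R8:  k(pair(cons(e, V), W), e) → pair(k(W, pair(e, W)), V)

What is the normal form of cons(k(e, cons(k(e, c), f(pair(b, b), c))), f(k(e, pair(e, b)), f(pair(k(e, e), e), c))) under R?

cons(cons(c, c), c)

1. cons(k(e, cons(k(e, c), f(pair(b, b), c))), f(k(e, pair(e, b)), f(pair(k(e, e), e), c)))  →  cons(cons(k(e, c), f(pair(b, b), c)), f(k(e, pair(e, b)), f(pair(k(e, e), e), c)))   [R4 at 1]
2. cons(cons(k(e, c), f(pair(b, b), c)), f(k(e, pair(e, b)), f(pair(k(e, e), e), c)))  →  cons(cons(c, f(pair(b, b), c)), f(k(e, pair(e, b)), f(pair(k(e, e), e), c)))   [R4 at 1.1]
3. cons(cons(c, f(pair(b, b), c)), f(k(e, pair(e, b)), f(pair(k(e, e), e), c)))  →  cons(cons(c, c), f(k(e, pair(e, b)), f(pair(k(e, e), e), c)))   [R1 at 1.2]
4. cons(cons(c, c), f(k(e, pair(e, b)), f(pair(k(e, e), e), c)))  →  cons(cons(c, c), f(pair(k(e, e), e), c))   [R1 at 2]
5. cons(cons(c, c), f(pair(k(e, e), e), c))  →  cons(cons(c, c), c)   [R1 at 2]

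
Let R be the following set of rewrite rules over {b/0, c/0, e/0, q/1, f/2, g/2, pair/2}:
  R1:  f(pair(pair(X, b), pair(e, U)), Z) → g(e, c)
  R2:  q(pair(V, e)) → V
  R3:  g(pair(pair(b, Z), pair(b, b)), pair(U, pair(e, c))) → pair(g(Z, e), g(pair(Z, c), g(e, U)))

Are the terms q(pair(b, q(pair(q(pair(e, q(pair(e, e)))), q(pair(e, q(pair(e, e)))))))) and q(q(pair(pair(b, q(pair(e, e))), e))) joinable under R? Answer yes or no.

yes — NF(t₁) = b, NF(t₂) = b

Reduce t₁ = q(pair(b, q(pair(q(pair(e, q(pair(e, e)))), q(pair(e, q(pair(e, e)))))))):
1. q(pair(b, q(pair(q(pair(e, q(pair(e, e)))), q(pair(e, q(pair(e, e))))))))  →  q(pair(b, q(pair(q(pair(e, e)), q(pair(e, q(pair(e, e))))))))   [R2 at 1.2.1.1.1.2]
2. q(pair(b, q(pair(q(pair(e, e)), q(pair(e, q(pair(e, e))))))))  →  q(pair(b, q(pair(e, q(pair(e, q(pair(e, e))))))))   [R2 at 1.2.1.1]
3. q(pair(b, q(pair(e, q(pair(e, q(pair(e, e))))))))  →  q(pair(b, q(pair(e, q(pair(e, e))))))   [R2 at 1.2.1.2.1.2]
4. q(pair(b, q(pair(e, q(pair(e, e))))))  →  q(pair(b, q(pair(e, e))))   [R2 at 1.2.1.2]
5. q(pair(b, q(pair(e, e))))  →  q(pair(b, e))   [R2 at 1.2]
6. q(pair(b, e))  →  b   [R2 at ε]

Reduce t₂ = q(q(pair(pair(b, q(pair(e, e))), e))):
1. q(q(pair(pair(b, q(pair(e, e))), e)))  →  q(pair(b, q(pair(e, e))))   [R2 at 1]
2. q(pair(b, q(pair(e, e))))  →  q(pair(b, e))   [R2 at 1.2]
3. q(pair(b, e))  →  b   [R2 at ε]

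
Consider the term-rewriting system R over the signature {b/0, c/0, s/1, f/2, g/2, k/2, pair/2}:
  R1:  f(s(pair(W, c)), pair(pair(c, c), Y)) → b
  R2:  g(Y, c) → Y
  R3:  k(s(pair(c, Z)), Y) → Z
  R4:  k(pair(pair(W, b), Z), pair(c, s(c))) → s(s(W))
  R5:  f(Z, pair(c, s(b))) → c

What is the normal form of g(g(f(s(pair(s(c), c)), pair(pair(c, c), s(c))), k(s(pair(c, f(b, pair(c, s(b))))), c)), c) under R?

b

1. g(g(f(s(pair(s(c), c)), pair(pair(c, c), s(c))), k(s(pair(c, f(b, pair(c, s(b))))), c)), c)  →  g(f(s(pair(s(c), c)), pair(pair(c, c), s(c))), k(s(pair(c, f(b, pair(c, s(b))))), c))   [R2 at ε]
2. g(f(s(pair(s(c), c)), pair(pair(c, c), s(c))), k(s(pair(c, f(b, pair(c, s(b))))), c))  →  g(b, k(s(pair(c, f(b, pair(c, s(b))))), c))   [R1 at 1]
3. g(b, k(s(pair(c, f(b, pair(c, s(b))))), c))  →  g(b, f(b, pair(c, s(b))))   [R3 at 2]
4. g(b, f(b, pair(c, s(b))))  →  g(b, c)   [R5 at 2]
5. g(b, c)  →  b   [R2 at ε]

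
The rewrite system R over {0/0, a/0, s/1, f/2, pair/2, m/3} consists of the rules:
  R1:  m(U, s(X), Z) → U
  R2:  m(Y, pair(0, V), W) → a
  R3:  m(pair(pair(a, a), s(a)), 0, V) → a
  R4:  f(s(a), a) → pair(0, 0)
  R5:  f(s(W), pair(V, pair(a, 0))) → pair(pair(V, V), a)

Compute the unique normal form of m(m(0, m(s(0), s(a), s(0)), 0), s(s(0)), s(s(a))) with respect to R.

0

1. m(m(0, m(s(0), s(a), s(0)), 0), s(s(0)), s(s(a)))  →  m(0, m(s(0), s(a), s(0)), 0)   [R1 at ε]
2. m(0, m(s(0), s(a), s(0)), 0)  →  m(0, s(0), 0)   [R1 at 2]
3. m(0, s(0), 0)  →  0   [R1 at ε]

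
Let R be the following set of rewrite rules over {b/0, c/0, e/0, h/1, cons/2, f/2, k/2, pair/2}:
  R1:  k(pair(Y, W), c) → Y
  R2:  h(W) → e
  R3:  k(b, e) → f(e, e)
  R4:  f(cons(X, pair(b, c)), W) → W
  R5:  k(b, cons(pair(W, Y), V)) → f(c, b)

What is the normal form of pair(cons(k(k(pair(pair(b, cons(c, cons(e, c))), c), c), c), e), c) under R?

pair(cons(b, e), c)

1. pair(cons(k(k(pair(pair(b, cons(c, cons(e, c))), c), c), c), e), c)  →  pair(cons(k(pair(b, cons(c, cons(e, c))), c), e), c)   [R1 at 1.1.1]
2. pair(cons(k(pair(b, cons(c, cons(e, c))), c), e), c)  →  pair(cons(b, e), c)   [R1 at 1.1]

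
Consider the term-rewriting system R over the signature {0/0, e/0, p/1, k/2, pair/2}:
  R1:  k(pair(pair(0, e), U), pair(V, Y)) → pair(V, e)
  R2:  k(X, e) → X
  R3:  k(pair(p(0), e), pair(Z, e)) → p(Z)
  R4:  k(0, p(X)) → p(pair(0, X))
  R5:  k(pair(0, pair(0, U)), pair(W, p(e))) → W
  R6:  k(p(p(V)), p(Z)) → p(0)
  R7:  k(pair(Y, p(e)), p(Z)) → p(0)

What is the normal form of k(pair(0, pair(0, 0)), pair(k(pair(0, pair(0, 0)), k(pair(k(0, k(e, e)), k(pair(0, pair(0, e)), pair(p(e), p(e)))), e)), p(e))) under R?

1. k(pair(0, pair(0, 0)), pair(k(pair(0, pair(0, 0)), k(pair(k(0, k(e, e)), k(pair(0, pair(0, e)), pair(p(e), p(e)))), e)), p(e)))  →  k(pair(0, pair(0, 0)), k(pair(k(0, k(e, e)), k(pair(0, pair(0, e)), pair(p(e), p(e)))), e))   [R5 at ε]
2. k(pair(0, pair(0, 0)), k(pair(k(0, k(e, e)), k(pair(0, pair(0, e)), pair(p(e), p(e)))), e))  →  k(pair(0, pair(0, 0)), pair(k(0, k(e, e)), k(pair(0, pair(0, e)), pair(p(e), p(e)))))   [R2 at 2]
3. k(pair(0, pair(0, 0)), pair(k(0, k(e, e)), k(pair(0, pair(0, e)), pair(p(e), p(e)))))  →  k(pair(0, pair(0, 0)), pair(k(0, e), k(pair(0, pair(0, e)), pair(p(e), p(e)))))   [R2 at 2.1.2]
4. k(pair(0, pair(0, 0)), pair(k(0, e), k(pair(0, pair(0, e)), pair(p(e), p(e)))))  →  k(pair(0, pair(0, 0)), pair(0, k(pair(0, pair(0, e)), pair(p(e), p(e)))))   [R2 at 2.1]
5. k(pair(0, pair(0, 0)), pair(0, k(pair(0, pair(0, e)), pair(p(e), p(e)))))  →  k(pair(0, pair(0, 0)), pair(0, p(e)))   [R5 at 2.2]
6. k(pair(0, pair(0, 0)), pair(0, p(e)))  →  0   [R5 at ε]

0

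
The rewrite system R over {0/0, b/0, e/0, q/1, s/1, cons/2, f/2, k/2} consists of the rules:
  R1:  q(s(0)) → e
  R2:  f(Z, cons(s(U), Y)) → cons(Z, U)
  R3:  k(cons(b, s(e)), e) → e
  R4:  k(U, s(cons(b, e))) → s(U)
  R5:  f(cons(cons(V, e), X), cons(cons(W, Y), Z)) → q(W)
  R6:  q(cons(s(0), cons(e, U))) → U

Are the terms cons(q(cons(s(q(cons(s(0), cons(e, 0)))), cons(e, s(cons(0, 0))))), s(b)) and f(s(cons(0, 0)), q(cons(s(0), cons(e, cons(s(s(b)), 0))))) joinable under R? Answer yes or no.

yes — NF(t₁) = cons(s(cons(0, 0)), s(b)), NF(t₂) = cons(s(cons(0, 0)), s(b))

Reduce t₁ = cons(q(cons(s(q(cons(s(0), cons(e, 0)))), cons(e, s(cons(0, 0))))), s(b)):
1. cons(q(cons(s(q(cons(s(0), cons(e, 0)))), cons(e, s(cons(0, 0))))), s(b))  →  cons(q(cons(s(0), cons(e, s(cons(0, 0))))), s(b))   [R6 at 1.1.1.1]
2. cons(q(cons(s(0), cons(e, s(cons(0, 0))))), s(b))  →  cons(s(cons(0, 0)), s(b))   [R6 at 1]

Reduce t₂ = f(s(cons(0, 0)), q(cons(s(0), cons(e, cons(s(s(b)), 0))))):
1. f(s(cons(0, 0)), q(cons(s(0), cons(e, cons(s(s(b)), 0)))))  →  f(s(cons(0, 0)), cons(s(s(b)), 0))   [R6 at 2]
2. f(s(cons(0, 0)), cons(s(s(b)), 0))  →  cons(s(cons(0, 0)), s(b))   [R2 at ε]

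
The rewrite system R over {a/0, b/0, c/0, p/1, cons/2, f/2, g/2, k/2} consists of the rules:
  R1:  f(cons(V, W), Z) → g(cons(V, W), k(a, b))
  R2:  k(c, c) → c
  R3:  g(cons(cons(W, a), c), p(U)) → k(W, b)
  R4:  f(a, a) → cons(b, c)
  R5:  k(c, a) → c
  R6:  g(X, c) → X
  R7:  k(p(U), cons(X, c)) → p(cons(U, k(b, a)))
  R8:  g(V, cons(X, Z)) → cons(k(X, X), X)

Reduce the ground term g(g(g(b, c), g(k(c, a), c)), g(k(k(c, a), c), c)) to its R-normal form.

b

1. g(g(g(b, c), g(k(c, a), c)), g(k(k(c, a), c), c))  →  g(g(b, g(k(c, a), c)), g(k(k(c, a), c), c))   [R6 at 1.1]
2. g(g(b, g(k(c, a), c)), g(k(k(c, a), c), c))  →  g(g(b, k(c, a)), g(k(k(c, a), c), c))   [R6 at 1.2]
3. g(g(b, k(c, a)), g(k(k(c, a), c), c))  →  g(g(b, c), g(k(k(c, a), c), c))   [R5 at 1.2]
4. g(g(b, c), g(k(k(c, a), c), c))  →  g(b, g(k(k(c, a), c), c))   [R6 at 1]
5. g(b, g(k(k(c, a), c), c))  →  g(b, k(k(c, a), c))   [R6 at 2]
6. g(b, k(k(c, a), c))  →  g(b, k(c, c))   [R5 at 2.1]
7. g(b, k(c, c))  →  g(b, c)   [R2 at 2]
8. g(b, c)  →  b   [R6 at ε]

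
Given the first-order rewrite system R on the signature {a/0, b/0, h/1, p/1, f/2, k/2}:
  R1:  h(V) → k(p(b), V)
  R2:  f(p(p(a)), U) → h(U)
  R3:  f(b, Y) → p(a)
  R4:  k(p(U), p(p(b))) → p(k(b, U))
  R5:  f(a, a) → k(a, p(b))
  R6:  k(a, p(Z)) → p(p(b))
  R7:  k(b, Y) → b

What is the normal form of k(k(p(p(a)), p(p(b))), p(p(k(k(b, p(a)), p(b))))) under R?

p(b)

1. k(k(p(p(a)), p(p(b))), p(p(k(k(b, p(a)), p(b)))))  →  k(p(k(b, p(a))), p(p(k(k(b, p(a)), p(b)))))   [R4 at 1]
2. k(p(k(b, p(a))), p(p(k(k(b, p(a)), p(b)))))  →  k(p(b), p(p(k(k(b, p(a)), p(b)))))   [R7 at 1.1]
3. k(p(b), p(p(k(k(b, p(a)), p(b)))))  →  k(p(b), p(p(k(b, p(b)))))   [R7 at 2.1.1.1]
4. k(p(b), p(p(k(b, p(b)))))  →  k(p(b), p(p(b)))   [R7 at 2.1.1]
5. k(p(b), p(p(b)))  →  p(k(b, b))   [R4 at ε]
6. p(k(b, b))  →  p(b)   [R7 at 1]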